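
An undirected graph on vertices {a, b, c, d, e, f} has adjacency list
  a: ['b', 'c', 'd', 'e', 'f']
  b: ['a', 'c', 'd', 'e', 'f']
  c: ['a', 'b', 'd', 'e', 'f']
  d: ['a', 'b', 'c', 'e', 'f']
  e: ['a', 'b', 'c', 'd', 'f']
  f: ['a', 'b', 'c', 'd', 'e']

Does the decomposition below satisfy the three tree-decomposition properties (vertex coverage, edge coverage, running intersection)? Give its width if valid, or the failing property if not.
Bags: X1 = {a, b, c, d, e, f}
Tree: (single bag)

Checking the three conditions: (i) the bags cover all of {a, b, c, d, e, f}; (ii) for each edge, some bag contains both endpoints; (iii) the bags containing any fixed vertex form a subtree. All hold, so the decomposition is valid with width 6 − 1 = 5.

Yes; width 5.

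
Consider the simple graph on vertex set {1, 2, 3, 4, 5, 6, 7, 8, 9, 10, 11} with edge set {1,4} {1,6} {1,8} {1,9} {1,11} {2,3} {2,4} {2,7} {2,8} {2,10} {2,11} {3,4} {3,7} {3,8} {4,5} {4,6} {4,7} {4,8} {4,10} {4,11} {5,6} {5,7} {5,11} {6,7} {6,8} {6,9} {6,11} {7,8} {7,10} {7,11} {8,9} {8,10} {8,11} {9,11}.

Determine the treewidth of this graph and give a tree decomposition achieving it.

Treewidth 4.
One such decomposition:
Bags: B1 = {4, 6, 7, 8, 11}  B2 = {1, 4, 6, 8, 11}  B3 = {2, 4, 7, 8, 11}  B4 = {4, 5, 6, 7, 11}  B5 = {2, 4, 7, 8, 10}  B6 = {1, 6, 8, 9, 11}  B7 = {2, 3, 4, 7, 8}
Tree: B1–B2, B1–B3, B1–B4, B3–B5, B2–B6, B5–B7

The largest bag has 5 vertices, giving width 4; this decomposition certifies tw(G) ≤ 4. For the lower bound, the 5 vertices {1, 6, 8, 9, 11} are pairwise adjacent, and any tree decomposition puts a clique entirely inside one bag — forcing width ≥ 4. Hence tw(G) = 4 exactly.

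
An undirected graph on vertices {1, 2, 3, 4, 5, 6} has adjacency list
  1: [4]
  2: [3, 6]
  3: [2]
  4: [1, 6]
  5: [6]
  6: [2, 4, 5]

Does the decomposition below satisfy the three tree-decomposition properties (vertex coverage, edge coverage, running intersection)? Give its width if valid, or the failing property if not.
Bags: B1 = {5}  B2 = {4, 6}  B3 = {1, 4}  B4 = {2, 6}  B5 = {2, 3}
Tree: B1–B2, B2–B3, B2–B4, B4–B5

A tree decomposition must satisfy three properties: every vertex lies in some bag; for every edge, both endpoints lie together in some bag; and for every vertex, the bags containing it form a connected subtree. Here edge (6,5) lies in no bag, so the decomposition is invalid.

No — edge (6,5) lies in no bag.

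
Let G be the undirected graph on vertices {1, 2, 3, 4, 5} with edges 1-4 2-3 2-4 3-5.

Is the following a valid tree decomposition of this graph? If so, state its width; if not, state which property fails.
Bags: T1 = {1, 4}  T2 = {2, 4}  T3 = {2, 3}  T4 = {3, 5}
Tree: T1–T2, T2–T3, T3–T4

Every vertex of G appears in some bag (union = {1, 2, 3, 4, 5}); every edge is covered by a bag; and for each vertex v the set of bags containing v is connected in the bag tree. The decomposition is therefore valid. The largest bag has 2 vertices, so the width is 1.

Yes; width 1.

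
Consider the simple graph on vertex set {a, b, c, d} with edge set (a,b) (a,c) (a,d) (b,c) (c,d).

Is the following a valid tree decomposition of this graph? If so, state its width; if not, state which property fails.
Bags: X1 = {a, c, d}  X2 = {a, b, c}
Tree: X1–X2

Yes; width 2.

Vertex coverage: the bags together contain {a, b, c, d}, the full vertex set. Edge coverage: each edge of G has both endpoints in at least one bag. Running intersection: for every vertex, the bags containing it form a connected subtree. All three properties hold, so this is a valid tree decomposition of width max|bag| − 1 = 2, and hence tw(G) ≤ 2.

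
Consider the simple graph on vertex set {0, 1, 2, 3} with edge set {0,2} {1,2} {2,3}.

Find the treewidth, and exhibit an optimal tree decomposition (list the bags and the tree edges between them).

Treewidth 1.
Bags: B1 = {2, 3}  B2 = {1, 2}  B3 = {0, 2}
Tree: B1–B2, B2–B3

Every bag has size at most 2, so the width is 2 − 1 = 1 and tw(G) ≤ 1. Any graph with an edge has treewidth ≥ 1, and G has the edge 2–3. Therefore the treewidth is 1.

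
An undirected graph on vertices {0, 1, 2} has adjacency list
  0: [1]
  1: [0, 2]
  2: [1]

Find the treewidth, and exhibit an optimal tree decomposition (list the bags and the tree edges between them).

Treewidth 1.
One optimal decomposition is:
Bags: B1 = {0, 1}  B2 = {1, 2}
Tree: B1–B2

Each bag holds 2 vertices, so the decomposition has width 1, which upper-bounds the treewidth. Since G has at least one edge (e.g. 1–0), it is not an edgeless graph, so tw(G) ≥ 1. Hence tw(G) = 1 exactly.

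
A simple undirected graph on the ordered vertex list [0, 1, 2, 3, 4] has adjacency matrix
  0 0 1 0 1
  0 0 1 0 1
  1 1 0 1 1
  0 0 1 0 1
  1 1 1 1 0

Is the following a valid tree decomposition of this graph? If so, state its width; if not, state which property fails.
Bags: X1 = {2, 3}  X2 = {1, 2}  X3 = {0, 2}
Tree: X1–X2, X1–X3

No — vertex 4 appears in no bag.

A tree decomposition must satisfy three properties: every vertex lies in some bag; for every edge, both endpoints lie together in some bag; and for every vertex, the bags containing it form a connected subtree. Here vertex 4 appears in no bag, so the decomposition is invalid.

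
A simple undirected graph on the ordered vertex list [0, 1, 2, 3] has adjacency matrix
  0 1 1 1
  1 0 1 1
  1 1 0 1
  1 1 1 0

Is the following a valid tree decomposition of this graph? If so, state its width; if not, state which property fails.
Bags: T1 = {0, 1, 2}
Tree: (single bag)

A tree decomposition must satisfy three properties: every vertex lies in some bag; for every edge, both endpoints lie together in some bag; and for every vertex, the bags containing it form a connected subtree. Here vertex 3 appears in no bag, so the decomposition is invalid.

No — vertex 3 appears in no bag.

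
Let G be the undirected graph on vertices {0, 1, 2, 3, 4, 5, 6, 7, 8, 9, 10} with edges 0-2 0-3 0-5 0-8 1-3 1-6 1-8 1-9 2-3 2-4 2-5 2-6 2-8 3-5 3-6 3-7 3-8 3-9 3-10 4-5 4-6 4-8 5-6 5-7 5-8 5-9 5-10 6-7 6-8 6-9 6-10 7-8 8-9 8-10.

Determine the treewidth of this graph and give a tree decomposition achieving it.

Each bag holds 5 vertices, so the decomposition has width 4, which upper-bounds the treewidth. On the other hand G contains the 5-clique {1, 3, 6, 8, 9}. A clique must lie in a single bag of any decomposition, so no decomposition can have width below 4. Combining the bounds, tw(G) = 4.

Treewidth 4.
Bags: B1 = {3, 5, 6, 8, 10}  B2 = {3, 5, 6, 8, 9}  B3 = {3, 5, 6, 7, 8}  B4 = {2, 3, 5, 6, 8}  B5 = {2, 4, 5, 6, 8}  B6 = {0, 2, 3, 5, 8}  B7 = {1, 3, 6, 8, 9}
Tree: B1–B2, B2–B3, B3–B4, B4–B5, B4–B6, B2–B7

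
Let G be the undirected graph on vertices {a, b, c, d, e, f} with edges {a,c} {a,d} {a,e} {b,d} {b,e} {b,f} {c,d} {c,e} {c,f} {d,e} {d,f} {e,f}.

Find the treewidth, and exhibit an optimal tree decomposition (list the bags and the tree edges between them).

The largest bag has 4 vertices, giving width 3; this decomposition certifies tw(G) ≤ 3. On the other hand G contains the 4-clique {a, c, d, e}. A clique must lie in a single bag of any decomposition, so no decomposition can have width below 3. Hence tw(G) = 3 exactly.

Treewidth 3.
One optimal decomposition is:
Bags: B1 = {c, d, e, f}  B2 = {a, c, d, e}  B3 = {b, d, e, f}
Tree: B1–B2, B1–B3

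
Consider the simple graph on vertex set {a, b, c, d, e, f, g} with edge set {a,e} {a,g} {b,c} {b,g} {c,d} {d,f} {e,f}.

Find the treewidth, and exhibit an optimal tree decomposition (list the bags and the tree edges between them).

Every bag has size at most 3, so the width is 3 − 1 = 2 and tw(G) ≤ 2. The edges f–d–c–b–g–a–e–f form a cycle, so G is not a tree and its treewidth is at least 2. Therefore the treewidth is 2.

Treewidth 2.
Bags: B1 = {c, d, f}  B2 = {b, c, f}  B3 = {b, f, g}  B4 = {a, f, g}  B5 = {a, e, f}
Tree: B1–B2, B2–B3, B3–B4, B4–B5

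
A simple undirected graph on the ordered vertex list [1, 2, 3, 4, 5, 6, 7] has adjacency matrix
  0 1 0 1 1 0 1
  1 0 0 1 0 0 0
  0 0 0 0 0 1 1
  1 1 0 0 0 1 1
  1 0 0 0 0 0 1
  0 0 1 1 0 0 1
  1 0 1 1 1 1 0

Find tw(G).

A width-2 tree decomposition is:
Bags: B1 = {4, 6, 7}  B2 = {1, 4, 7}  B3 = {3, 6, 7}  B4 = {1, 5, 7}  B5 = {1, 2, 4}
Tree: B1–B2, B1–B3, B2–B4, B2–B5
Each bag holds 3 vertices, so the decomposition has width 2, which upper-bounds the treewidth. For the lower bound, the 3 vertices {1, 2, 4} are pairwise adjacent, and any tree decomposition puts a clique entirely inside one bag — forcing width ≥ 2. The upper and lower bounds meet at 2, so that is the treewidth.

2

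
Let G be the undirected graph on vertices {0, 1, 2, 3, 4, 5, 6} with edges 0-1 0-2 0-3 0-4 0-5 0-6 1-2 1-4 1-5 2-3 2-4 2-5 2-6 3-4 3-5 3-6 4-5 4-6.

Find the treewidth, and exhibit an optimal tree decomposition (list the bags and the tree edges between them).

Treewidth 4.
Bags: B1 = {0, 1, 2, 4, 5}  B2 = {0, 2, 3, 4, 5}  B3 = {0, 2, 3, 4, 6}
Tree: B1–B2, B2–B3

The largest bag has 5 vertices, giving width 4; this decomposition certifies tw(G) ≤ 4. For the lower bound, the 5 vertices {0, 1, 2, 4, 5} are pairwise adjacent, and any tree decomposition puts a clique entirely inside one bag — forcing width ≥ 4. Therefore the treewidth is 4.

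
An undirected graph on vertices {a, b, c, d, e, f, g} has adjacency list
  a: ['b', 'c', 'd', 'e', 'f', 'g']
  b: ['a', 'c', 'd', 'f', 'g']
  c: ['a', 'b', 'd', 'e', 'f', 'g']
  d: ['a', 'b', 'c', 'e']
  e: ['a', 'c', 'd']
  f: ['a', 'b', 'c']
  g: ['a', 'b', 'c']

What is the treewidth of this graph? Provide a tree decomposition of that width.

Treewidth 3.
One optimal decomposition is:
Bags: B1 = {a, b, c, d}  B2 = {a, b, c, f}  B3 = {a, c, d, e}  B4 = {a, b, c, g}
Tree: B1–B2, B1–B3, B1–B4

The largest bag has 4 vertices, giving width 3; this decomposition certifies tw(G) ≤ 3. For the lower bound, the 4 vertices {a, c, d, e} are pairwise adjacent, and any tree decomposition puts a clique entirely inside one bag — forcing width ≥ 3. Hence tw(G) = 3 exactly.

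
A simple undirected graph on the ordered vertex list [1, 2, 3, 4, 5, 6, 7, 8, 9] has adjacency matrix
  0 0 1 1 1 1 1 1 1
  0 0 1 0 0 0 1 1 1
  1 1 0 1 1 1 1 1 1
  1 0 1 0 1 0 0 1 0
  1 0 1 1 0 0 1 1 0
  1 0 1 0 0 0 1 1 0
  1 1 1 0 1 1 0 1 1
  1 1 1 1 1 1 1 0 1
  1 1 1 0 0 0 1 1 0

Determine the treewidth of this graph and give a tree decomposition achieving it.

Treewidth 4.
One such decomposition:
Bags: B1 = {1, 3, 6, 7, 8}  B2 = {1, 3, 7, 8, 9}  B3 = {2, 3, 7, 8, 9}  B4 = {1, 3, 5, 7, 8}  B5 = {1, 3, 4, 5, 8}
Tree: B1–B2, B2–B3, B1–B4, B4–B5

Each bag holds 5 vertices, so the decomposition has width 4, which upper-bounds the treewidth. For the lower bound, the 5 vertices {1, 3, 4, 5, 8} are pairwise adjacent, and any tree decomposition puts a clique entirely inside one bag — forcing width ≥ 4. Therefore the treewidth is 4.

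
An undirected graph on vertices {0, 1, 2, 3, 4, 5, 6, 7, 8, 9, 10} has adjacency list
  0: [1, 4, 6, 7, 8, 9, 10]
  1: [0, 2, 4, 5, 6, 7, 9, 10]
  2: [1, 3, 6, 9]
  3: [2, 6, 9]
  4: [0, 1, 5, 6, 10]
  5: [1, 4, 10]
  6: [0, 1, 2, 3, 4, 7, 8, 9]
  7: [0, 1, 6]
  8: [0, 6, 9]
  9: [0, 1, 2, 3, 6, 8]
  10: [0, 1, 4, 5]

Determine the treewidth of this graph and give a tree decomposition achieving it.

Each bag holds 4 vertices, so the decomposition has width 3, which upper-bounds the treewidth. For the lower bound, the 4 vertices {0, 6, 8, 9} are pairwise adjacent, and any tree decomposition puts a clique entirely inside one bag — forcing width ≥ 3. The upper and lower bounds meet at 3, so that is the treewidth.

Treewidth 3.
One optimal decomposition is:
Bags: B1 = {0, 1, 4, 6}  B2 = {0, 1, 6, 9}  B3 = {1, 2, 6, 9}  B4 = {2, 3, 6, 9}  B5 = {0, 1, 4, 10}  B6 = {0, 6, 8, 9}  B7 = {0, 1, 6, 7}  B8 = {1, 4, 5, 10}
Tree: B1–B2, B2–B3, B3–B4, B1–B5, B2–B6, B1–B7, B5–B8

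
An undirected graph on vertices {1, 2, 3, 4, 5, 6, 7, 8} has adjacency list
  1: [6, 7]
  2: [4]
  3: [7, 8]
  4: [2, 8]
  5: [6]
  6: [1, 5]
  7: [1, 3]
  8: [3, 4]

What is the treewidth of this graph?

A width-1 tree decomposition is:
Bags: B1 = {2, 4}  B2 = {4, 8}  B3 = {3, 8}  B4 = {3, 7}  B5 = {1, 7}  B6 = {1, 6}  B7 = {5, 6}
Tree: B1–B2, B2–B3, B3–B4, B4–B5, B5–B6, B6–B7
Each bag holds 2 vertices, so the decomposition has width 1, which upper-bounds the treewidth. Since G has at least one edge (e.g. 2–4), it is not an edgeless graph, so tw(G) ≥ 1. Therefore the treewidth is 1.

1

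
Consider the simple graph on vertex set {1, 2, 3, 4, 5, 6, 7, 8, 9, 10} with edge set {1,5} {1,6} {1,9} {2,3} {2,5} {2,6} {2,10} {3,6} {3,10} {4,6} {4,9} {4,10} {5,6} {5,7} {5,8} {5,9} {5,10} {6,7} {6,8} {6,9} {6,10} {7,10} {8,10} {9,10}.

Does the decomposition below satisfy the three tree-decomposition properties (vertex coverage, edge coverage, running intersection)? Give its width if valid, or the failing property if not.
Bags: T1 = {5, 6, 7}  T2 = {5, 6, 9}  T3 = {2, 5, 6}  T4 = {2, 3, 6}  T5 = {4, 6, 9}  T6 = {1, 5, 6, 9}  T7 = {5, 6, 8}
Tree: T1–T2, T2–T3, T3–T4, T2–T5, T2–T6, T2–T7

No — vertex 10 appears in no bag.

A tree decomposition must satisfy three properties: every vertex lies in some bag; for every edge, both endpoints lie together in some bag; and for every vertex, the bags containing it form a connected subtree. Here vertex 10 appears in no bag, so the decomposition is invalid.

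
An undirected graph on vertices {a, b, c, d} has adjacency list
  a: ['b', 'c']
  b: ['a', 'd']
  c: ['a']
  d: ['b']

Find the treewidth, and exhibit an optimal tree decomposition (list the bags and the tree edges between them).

Each bag holds 2 vertices, so the decomposition has width 1, which upper-bounds the treewidth. Since G has at least one edge (e.g. a–b), it is not an edgeless graph, so tw(G) ≥ 1. Hence tw(G) = 1 exactly.

Treewidth 1.
One optimal decomposition is:
Bags: B1 = {a, b}  B2 = {a, c}  B3 = {b, d}
Tree: B1–B2, B1–B3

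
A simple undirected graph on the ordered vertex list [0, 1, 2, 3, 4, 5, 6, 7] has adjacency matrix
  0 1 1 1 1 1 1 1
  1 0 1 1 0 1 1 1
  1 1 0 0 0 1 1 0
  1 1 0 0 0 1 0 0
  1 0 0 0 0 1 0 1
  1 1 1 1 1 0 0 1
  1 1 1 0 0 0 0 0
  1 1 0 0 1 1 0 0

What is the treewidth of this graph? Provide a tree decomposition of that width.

Every bag has size at most 4, so the width is 4 − 1 = 3 and tw(G) ≤ 3. On the other hand G contains the 4-clique {0, 1, 2, 5}. A clique must lie in a single bag of any decomposition, so no decomposition can have width below 3. The upper and lower bounds meet at 3, so that is the treewidth.

Treewidth 3.
One optimal decomposition is:
Bags: B1 = {0, 1, 2, 5}  B2 = {0, 1, 2, 6}  B3 = {0, 1, 5, 7}  B4 = {0, 4, 5, 7}  B5 = {0, 1, 3, 5}
Tree: B1–B2, B1–B3, B3–B4, B3–B5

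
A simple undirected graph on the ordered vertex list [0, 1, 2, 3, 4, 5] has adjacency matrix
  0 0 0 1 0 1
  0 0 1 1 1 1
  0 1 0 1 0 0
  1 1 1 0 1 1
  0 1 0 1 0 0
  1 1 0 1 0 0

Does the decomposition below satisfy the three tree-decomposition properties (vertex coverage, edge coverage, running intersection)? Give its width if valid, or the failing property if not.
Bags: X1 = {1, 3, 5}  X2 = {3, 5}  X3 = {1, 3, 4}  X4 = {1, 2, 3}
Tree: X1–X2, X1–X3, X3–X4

A tree decomposition must satisfy three properties: every vertex lies in some bag; for every edge, both endpoints lie together in some bag; and for every vertex, the bags containing it form a connected subtree. Here vertex 0 appears in no bag, so the decomposition is invalid.

No — vertex 0 appears in no bag.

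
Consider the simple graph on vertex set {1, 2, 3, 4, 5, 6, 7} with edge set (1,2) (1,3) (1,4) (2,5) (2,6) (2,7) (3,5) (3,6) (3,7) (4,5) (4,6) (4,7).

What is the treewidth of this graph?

3

A width-3 tree decomposition is:
Bags: B1 = {2, 3, 4, 5}  B2 = {2, 3, 4, 7}  B3 = {1, 2, 3, 4}  B4 = {2, 3, 4, 6}
Tree: B1–B2, B2–B3, B3–B4
Each bag holds 4 vertices, so the decomposition has width 3, which upper-bounds the treewidth. For the lower bound: the 4 vertex sets {4,5}, {2,7}, {3}, {1} are disjoint, each induces a connected subgraph, and every pair is joined by at least one edge of G. Contracting each set to a single vertex therefore yields K_{4} as a minor, and since treewidth is minor-monotone, tw(G) ≥ tw(K_{4}) = 3. Therefore the treewidth is 3.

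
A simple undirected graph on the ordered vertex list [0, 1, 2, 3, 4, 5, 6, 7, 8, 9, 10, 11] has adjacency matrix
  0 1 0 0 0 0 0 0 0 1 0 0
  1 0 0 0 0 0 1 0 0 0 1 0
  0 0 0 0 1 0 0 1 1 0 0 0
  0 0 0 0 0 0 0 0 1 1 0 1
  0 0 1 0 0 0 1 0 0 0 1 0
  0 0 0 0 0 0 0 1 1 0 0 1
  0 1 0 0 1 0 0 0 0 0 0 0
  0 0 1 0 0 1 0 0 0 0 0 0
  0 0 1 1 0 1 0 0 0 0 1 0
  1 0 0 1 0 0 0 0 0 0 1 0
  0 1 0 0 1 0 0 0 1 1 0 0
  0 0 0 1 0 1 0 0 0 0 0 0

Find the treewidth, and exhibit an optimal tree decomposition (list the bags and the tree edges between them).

Treewidth 3.
Bags: B1 = {2, 5, 7, 11}  B2 = {2, 5, 8, 11}  B3 = {2, 3, 8, 11}  B4 = {2, 3, 4, 8}  B5 = {3, 4, 8, 10}  B6 = {3, 4, 9, 10}  B7 = {4, 6, 9, 10}  B8 = {1, 6, 9, 10}  B9 = {0, 1, 6, 9}
Tree: B1–B2, B2–B3, B3–B4, B4–B5, B5–B6, B6–B7, B7–B8, B8–B9

Every bag has size at most 4, so the width is 4 − 1 = 3 and tw(G) ≤ 3. For the lower bound: the 4 vertex sets {5,7,11}, {2}, {8}, {3,4,9,10} are disjoint, each induces a connected subgraph, and every pair is joined by at least one edge of G. Contracting each set to a single vertex therefore yields K_{4} as a minor, and since treewidth is minor-monotone, tw(G) ≥ tw(K_{4}) = 3. The upper and lower bounds meet at 3, so that is the treewidth.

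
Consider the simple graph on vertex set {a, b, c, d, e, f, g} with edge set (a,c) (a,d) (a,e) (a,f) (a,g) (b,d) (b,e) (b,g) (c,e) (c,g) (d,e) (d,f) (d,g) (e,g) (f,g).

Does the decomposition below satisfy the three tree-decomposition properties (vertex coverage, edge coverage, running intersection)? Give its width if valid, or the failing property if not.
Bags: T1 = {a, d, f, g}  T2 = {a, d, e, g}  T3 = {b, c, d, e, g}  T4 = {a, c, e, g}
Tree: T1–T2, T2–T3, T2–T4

A tree decomposition must satisfy three properties: every vertex lies in some bag; for every edge, both endpoints lie together in some bag; and for every vertex, the bags containing it form a connected subtree. Here bags containing vertex c are not connected in the tree, so the decomposition is invalid.

No — bags containing vertex c are not connected in the tree.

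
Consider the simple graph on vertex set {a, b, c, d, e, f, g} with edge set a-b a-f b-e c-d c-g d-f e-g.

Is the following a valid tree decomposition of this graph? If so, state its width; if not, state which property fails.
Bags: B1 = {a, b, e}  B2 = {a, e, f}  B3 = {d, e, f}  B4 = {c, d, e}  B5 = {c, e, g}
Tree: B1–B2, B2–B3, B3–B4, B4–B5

Checking the three conditions: (i) the bags cover all of {a, b, c, d, e, f, g}; (ii) for each edge, some bag contains both endpoints; (iii) the bags containing any fixed vertex form a subtree. All hold, so the decomposition is valid with width 3 − 1 = 2.

Yes; width 2.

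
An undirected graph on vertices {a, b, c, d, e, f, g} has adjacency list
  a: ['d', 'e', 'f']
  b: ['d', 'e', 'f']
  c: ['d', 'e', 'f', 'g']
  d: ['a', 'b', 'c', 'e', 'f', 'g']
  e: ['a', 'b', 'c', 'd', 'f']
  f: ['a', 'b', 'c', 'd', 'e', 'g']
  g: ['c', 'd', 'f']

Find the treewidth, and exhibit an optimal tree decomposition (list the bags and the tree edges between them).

Each bag holds 4 vertices, so the decomposition has width 3, which upper-bounds the treewidth. On the other hand G contains the 4-clique {c, d, f, g}. A clique must lie in a single bag of any decomposition, so no decomposition can have width below 3. Combining the bounds, tw(G) = 3.

Treewidth 3.
One such decomposition:
Bags: B1 = {c, d, e, f}  B2 = {b, d, e, f}  B3 = {c, d, f, g}  B4 = {a, d, e, f}
Tree: B1–B2, B1–B3, B1–B4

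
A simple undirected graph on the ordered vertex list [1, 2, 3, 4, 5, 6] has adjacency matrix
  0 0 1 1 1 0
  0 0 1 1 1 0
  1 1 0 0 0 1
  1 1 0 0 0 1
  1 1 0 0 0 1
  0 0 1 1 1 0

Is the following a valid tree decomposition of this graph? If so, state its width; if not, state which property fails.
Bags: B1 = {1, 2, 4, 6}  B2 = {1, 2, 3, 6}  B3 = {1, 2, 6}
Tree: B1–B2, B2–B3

No — vertex 5 appears in no bag.

A tree decomposition must satisfy three properties: every vertex lies in some bag; for every edge, both endpoints lie together in some bag; and for every vertex, the bags containing it form a connected subtree. Here vertex 5 appears in no bag, so the decomposition is invalid.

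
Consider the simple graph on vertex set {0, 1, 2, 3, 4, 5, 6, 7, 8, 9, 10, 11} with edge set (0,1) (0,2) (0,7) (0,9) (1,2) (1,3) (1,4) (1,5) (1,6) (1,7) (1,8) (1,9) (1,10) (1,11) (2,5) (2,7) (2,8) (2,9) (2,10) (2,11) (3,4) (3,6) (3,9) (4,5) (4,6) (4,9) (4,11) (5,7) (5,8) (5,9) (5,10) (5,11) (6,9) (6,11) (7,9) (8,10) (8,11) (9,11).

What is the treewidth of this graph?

4

A width-4 tree decomposition is:
Bags: B1 = {1, 2, 5, 9, 11}  B2 = {1, 4, 5, 9, 11}  B3 = {1, 4, 6, 9, 11}  B4 = {1, 3, 4, 6, 9}  B5 = {1, 2, 5, 8, 11}  B6 = {1, 2, 5, 8, 10}  B7 = {1, 2, 5, 7, 9}  B8 = {0, 1, 2, 7, 9}
Tree: B1–B2, B2–B3, B3–B4, B1–B5, B5–B6, B1–B7, B7–B8
The largest bag has 5 vertices, giving width 4; this decomposition certifies tw(G) ≤ 4. For the lower bound, the 5 vertices {1, 2, 5, 8, 10} are pairwise adjacent, and any tree decomposition puts a clique entirely inside one bag — forcing width ≥ 4. Combining the bounds, tw(G) = 4.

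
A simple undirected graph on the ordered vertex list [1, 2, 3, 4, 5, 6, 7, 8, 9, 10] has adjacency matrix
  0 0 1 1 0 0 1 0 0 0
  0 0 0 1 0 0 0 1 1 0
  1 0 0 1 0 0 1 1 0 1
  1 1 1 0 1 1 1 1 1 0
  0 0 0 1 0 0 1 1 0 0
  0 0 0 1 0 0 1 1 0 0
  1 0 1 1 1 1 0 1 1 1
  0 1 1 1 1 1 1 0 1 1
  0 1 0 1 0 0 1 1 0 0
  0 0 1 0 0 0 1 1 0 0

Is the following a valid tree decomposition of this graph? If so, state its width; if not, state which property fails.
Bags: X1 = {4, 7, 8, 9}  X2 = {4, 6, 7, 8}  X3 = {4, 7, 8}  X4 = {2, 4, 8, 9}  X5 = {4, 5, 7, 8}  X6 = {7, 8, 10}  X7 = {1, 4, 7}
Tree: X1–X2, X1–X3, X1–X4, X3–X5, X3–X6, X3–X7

A tree decomposition must satisfy three properties: every vertex lies in some bag; for every edge, both endpoints lie together in some bag; and for every vertex, the bags containing it form a connected subtree. Here vertex 3 appears in no bag, so the decomposition is invalid.

No — vertex 3 appears in no bag.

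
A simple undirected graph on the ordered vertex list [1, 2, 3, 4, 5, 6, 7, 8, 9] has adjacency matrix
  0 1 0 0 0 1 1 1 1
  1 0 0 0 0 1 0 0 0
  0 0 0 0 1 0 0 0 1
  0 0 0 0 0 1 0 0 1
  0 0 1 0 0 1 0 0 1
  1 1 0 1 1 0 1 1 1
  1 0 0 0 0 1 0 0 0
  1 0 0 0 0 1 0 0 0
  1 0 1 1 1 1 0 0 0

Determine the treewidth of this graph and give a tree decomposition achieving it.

Every bag has size at most 3, so the width is 3 − 1 = 2 and tw(G) ≤ 2. For the lower bound, the 3 vertices {3, 5, 9} are pairwise adjacent, and any tree decomposition puts a clique entirely inside one bag — forcing width ≥ 2. Combining the bounds, tw(G) = 2.

Treewidth 2.
One such decomposition:
Bags: B1 = {1, 6, 9}  B2 = {5, 6, 9}  B3 = {1, 6, 7}  B4 = {4, 6, 9}  B5 = {1, 2, 6}  B6 = {1, 6, 8}  B7 = {3, 5, 9}
Tree: B1–B2, B1–B3, B1–B4, B1–B5, B3–B6, B2–B7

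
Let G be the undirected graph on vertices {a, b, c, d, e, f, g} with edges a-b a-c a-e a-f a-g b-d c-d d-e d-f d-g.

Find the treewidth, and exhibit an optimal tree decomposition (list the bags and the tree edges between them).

Treewidth 2.
One optimal decomposition is:
Bags: B1 = {a, d, g}  B2 = {a, d, f}  B3 = {a, c, d}  B4 = {a, d, e}  B5 = {a, b, d}
Tree: B1–B2, B2–B3, B3–B4, B4–B5

Each bag holds 3 vertices, so the decomposition has width 2, which upper-bounds the treewidth. For the lower bound, G contains the cycle d–g–a–f–d, so G is not a forest; only forests have treewidth ≤ 1, hence tw(G) ≥ 2. Therefore the treewidth is 2.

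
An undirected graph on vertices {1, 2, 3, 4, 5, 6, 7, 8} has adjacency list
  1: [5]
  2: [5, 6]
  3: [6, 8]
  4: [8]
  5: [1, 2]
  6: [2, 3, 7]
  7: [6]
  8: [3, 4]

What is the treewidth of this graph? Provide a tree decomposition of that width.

Every bag has size at most 2, so the width is 2 − 1 = 1 and tw(G) ≤ 1. Any graph with an edge has treewidth ≥ 1, and G has the edge 2–6. The upper and lower bounds meet at 1, so that is the treewidth.

Treewidth 1.
One such decomposition:
Bags: B1 = {2, 6}  B2 = {3, 6}  B3 = {3, 8}  B4 = {6, 7}  B5 = {2, 5}  B6 = {4, 8}  B7 = {1, 5}
Tree: B1–B2, B2–B3, B2–B4, B1–B5, B3–B6, B5–B7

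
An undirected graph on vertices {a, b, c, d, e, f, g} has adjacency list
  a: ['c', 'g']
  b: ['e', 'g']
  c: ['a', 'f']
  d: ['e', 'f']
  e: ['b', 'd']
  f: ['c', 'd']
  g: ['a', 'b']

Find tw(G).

2

A width-2 tree decomposition is:
Bags: B1 = {b, e, g}  B2 = {a, e, g}  B3 = {a, c, e}  B4 = {c, e, f}  B5 = {d, e, f}
Tree: B1–B2, B2–B3, B3–B4, B4–B5
The largest bag has 3 vertices, giving width 2; this decomposition certifies tw(G) ≤ 2. For the lower bound, G contains the cycle e–b–g–a–c–f–d–e, so G is not a forest; only forests have treewidth ≤ 1, hence tw(G) ≥ 2. Combining the bounds, tw(G) = 2.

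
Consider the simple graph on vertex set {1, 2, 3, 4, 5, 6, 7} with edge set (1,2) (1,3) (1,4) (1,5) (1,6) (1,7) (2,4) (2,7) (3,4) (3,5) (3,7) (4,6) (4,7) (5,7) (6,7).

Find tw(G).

3

A width-3 tree decomposition is:
Bags: B1 = {1, 4, 6, 7}  B2 = {1, 3, 4, 7}  B3 = {1, 2, 4, 7}  B4 = {1, 3, 5, 7}
Tree: B1–B2, B1–B3, B2–B4
The largest bag has 4 vertices, giving width 3; this decomposition certifies tw(G) ≤ 3. On the other hand G contains the 4-clique {1, 2, 4, 7}. A clique must lie in a single bag of any decomposition, so no decomposition can have width below 3. Hence tw(G) = 3 exactly.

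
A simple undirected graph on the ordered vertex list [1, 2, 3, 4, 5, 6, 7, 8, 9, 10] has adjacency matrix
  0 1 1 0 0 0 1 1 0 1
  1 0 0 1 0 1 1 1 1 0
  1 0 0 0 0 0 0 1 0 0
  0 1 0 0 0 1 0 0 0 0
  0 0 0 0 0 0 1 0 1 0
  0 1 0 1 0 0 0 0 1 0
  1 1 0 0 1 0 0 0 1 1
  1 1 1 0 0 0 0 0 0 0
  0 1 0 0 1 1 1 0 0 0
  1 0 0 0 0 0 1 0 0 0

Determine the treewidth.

2

A width-2 tree decomposition is:
Bags: B1 = {1, 2, 7}  B2 = {2, 7, 9}  B3 = {1, 7, 10}  B4 = {1, 2, 8}  B5 = {2, 6, 9}  B6 = {1, 3, 8}  B7 = {5, 7, 9}  B8 = {2, 4, 6}
Tree: B1–B2, B1–B3, B1–B4, B2–B5, B4–B6, B2–B7, B5–B8
Each bag holds 3 vertices, so the decomposition has width 2, which upper-bounds the treewidth. On the other hand G contains the 3-clique {1, 7, 10}. A clique must lie in a single bag of any decomposition, so no decomposition can have width below 2. Therefore the treewidth is 2.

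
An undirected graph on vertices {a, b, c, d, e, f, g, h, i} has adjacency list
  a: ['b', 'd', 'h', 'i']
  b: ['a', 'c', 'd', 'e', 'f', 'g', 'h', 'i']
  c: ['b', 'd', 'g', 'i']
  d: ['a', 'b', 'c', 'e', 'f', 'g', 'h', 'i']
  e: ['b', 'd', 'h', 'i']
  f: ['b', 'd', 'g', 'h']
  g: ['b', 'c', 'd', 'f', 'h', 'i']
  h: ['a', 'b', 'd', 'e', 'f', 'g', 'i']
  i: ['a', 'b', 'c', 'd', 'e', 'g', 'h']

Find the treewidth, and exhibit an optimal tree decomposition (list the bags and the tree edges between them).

The largest bag has 5 vertices, giving width 4; this decomposition certifies tw(G) ≤ 4. On the other hand G contains the 5-clique {b, d, f, g, h}. A clique must lie in a single bag of any decomposition, so no decomposition can have width below 4. The upper and lower bounds meet at 4, so that is the treewidth.

Treewidth 4.
One optimal decomposition is:
Bags: B1 = {b, d, e, h, i}  B2 = {b, d, g, h, i}  B3 = {b, d, f, g, h}  B4 = {b, c, d, g, i}  B5 = {a, b, d, h, i}
Tree: B1–B2, B2–B3, B2–B4, B2–B5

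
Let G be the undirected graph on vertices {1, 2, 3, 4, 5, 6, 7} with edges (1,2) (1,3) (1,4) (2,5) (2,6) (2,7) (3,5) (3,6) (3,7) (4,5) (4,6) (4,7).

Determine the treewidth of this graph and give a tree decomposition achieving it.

Each bag holds 4 vertices, so the decomposition has width 3, which upper-bounds the treewidth. For the lower bound: the 4 vertex sets {1,3}, {4,6}, {2}, {5} are disjoint, each induces a connected subgraph, and every pair is joined by at least one edge of G. Contracting each set to a single vertex therefore yields K_{4} as a minor, and since treewidth is minor-monotone, tw(G) ≥ tw(K_{4}) = 3. Combining the bounds, tw(G) = 3.

Treewidth 3.
Bags: B1 = {1, 2, 3, 4}  B2 = {2, 3, 4, 6}  B3 = {2, 3, 4, 5}  B4 = {2, 3, 4, 7}
Tree: B1–B2, B2–B3, B3–B4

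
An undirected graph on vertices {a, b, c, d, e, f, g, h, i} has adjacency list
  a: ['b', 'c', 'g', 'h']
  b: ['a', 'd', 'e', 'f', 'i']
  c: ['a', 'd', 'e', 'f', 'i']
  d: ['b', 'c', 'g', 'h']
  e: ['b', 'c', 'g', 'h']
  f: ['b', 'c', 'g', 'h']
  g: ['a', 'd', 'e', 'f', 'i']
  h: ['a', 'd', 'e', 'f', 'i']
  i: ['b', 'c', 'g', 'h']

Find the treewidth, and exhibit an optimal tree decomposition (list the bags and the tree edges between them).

Each bag holds 5 vertices, so the decomposition has width 4, which upper-bounds the treewidth. For the lower bound: the 5 vertex sets {h,i}, {d,g}, {b,f}, {c}, {a} are disjoint, each induces a connected subgraph, and every pair is joined by at least one edge of G. Contracting each set to a single vertex therefore yields K_{5} as a minor, and since treewidth is minor-monotone, tw(G) ≥ tw(K_{5}) = 4. Therefore the treewidth is 4.

Treewidth 4.
One optimal decomposition is:
Bags: B1 = {b, c, g, h, i}  B2 = {b, c, d, g, h}  B3 = {b, c, f, g, h}  B4 = {a, b, c, g, h}  B5 = {b, c, e, g, h}
Tree: B1–B2, B2–B3, B3–B4, B4–B5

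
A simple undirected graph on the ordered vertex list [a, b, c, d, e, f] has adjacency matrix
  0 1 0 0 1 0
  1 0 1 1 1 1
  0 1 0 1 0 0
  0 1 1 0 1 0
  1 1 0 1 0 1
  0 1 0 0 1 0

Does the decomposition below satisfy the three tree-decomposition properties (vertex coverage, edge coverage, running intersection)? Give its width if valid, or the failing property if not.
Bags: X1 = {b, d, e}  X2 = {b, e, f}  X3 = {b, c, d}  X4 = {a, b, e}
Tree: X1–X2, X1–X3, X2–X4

Yes; width 2.

Vertex coverage: the bags together contain {a, b, c, d, e, f}, the full vertex set. Edge coverage: each edge of G has both endpoints in at least one bag. Running intersection: for every vertex, the bags containing it form a connected subtree. All three properties hold, so this is a valid tree decomposition of width max|bag| − 1 = 2, and hence tw(G) ≤ 2.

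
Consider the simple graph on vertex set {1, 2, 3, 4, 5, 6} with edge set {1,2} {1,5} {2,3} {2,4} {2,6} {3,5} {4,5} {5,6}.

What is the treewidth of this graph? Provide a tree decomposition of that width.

Treewidth 2.
One such decomposition:
Bags: B1 = {2, 4, 5}  B2 = {1, 2, 5}  B3 = {2, 5, 6}  B4 = {2, 3, 5}
Tree: B1–B2, B2–B3, B3–B4

Every bag has size at most 3, so the width is 3 − 1 = 2 and tw(G) ≤ 2. Since 2–4–5–1–2 is a cycle in G, G is not acyclic. Forests are exactly the graphs of treewidth ≤ 1, so tw(G) ≥ 2. Combining the bounds, tw(G) = 2.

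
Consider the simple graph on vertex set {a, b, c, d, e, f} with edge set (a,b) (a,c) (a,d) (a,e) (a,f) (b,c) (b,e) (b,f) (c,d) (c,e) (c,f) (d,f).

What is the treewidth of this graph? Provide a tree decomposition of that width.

The largest bag has 4 vertices, giving width 3; this decomposition certifies tw(G) ≤ 3. For the lower bound, the 4 vertices {a, b, c, e} are pairwise adjacent, and any tree decomposition puts a clique entirely inside one bag — forcing width ≥ 3. Hence tw(G) = 3 exactly.

Treewidth 3.
Bags: B1 = {a, b, c, f}  B2 = {a, c, d, f}  B3 = {a, b, c, e}
Tree: B1–B2, B1–B3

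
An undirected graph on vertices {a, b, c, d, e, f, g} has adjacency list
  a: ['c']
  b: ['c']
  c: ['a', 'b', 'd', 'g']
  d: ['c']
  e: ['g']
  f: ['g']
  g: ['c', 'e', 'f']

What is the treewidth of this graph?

A width-1 tree decomposition is:
Bags: B1 = {a, c}  B2 = {c, g}  B3 = {f, g}  B4 = {b, c}  B5 = {c, d}  B6 = {e, g}
Tree: B1–B2, B2–B3, B2–B4, B1–B5, B2–B6
Each bag holds 2 vertices, so the decomposition has width 1, which upper-bounds the treewidth. Any graph with an edge has treewidth ≥ 1, and G has the edge a–c. The upper and lower bounds meet at 1, so that is the treewidth.

1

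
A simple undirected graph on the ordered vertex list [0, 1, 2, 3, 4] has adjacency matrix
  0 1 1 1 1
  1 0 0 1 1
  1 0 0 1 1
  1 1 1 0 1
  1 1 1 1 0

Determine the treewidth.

A width-3 tree decomposition is:
Bags: B1 = {0, 1, 3, 4}  B2 = {0, 2, 3, 4}
Tree: B1–B2
The largest bag has 4 vertices, giving width 3; this decomposition certifies tw(G) ≤ 3. Conversely, {0, 1, 3, 4} is a clique of size 4, and the vertices of any clique must share a bag in every tree decomposition; so some bag has ≥ 4 vertices and tw(G) ≥ 3. Hence tw(G) = 3 exactly.

3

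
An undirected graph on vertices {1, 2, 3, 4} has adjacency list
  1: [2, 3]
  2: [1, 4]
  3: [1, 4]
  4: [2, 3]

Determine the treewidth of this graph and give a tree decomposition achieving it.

Every bag has size at most 3, so the width is 3 − 1 = 2 and tw(G) ≤ 2. For the lower bound, G contains the cycle 1–3–4–2–1, so G is not a forest; only forests have treewidth ≤ 1, hence tw(G) ≥ 2. Therefore the treewidth is 2.

Treewidth 2.
One optimal decomposition is:
Bags: B1 = {1, 3, 4}  B2 = {1, 2, 4}
Tree: B1–B2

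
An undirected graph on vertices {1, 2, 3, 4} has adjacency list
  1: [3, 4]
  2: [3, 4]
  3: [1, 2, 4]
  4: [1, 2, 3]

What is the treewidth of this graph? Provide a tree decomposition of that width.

Treewidth 2.
Bags: B1 = {2, 3, 4}  B2 = {1, 3, 4}
Tree: B1–B2

Every bag has size at most 3, so the width is 3 − 1 = 2 and tw(G) ≤ 2. Conversely, {1, 3, 4} is a clique of size 3, and the vertices of any clique must share a bag in every tree decomposition; so some bag has ≥ 3 vertices and tw(G) ≥ 2. Combining the bounds, tw(G) = 2.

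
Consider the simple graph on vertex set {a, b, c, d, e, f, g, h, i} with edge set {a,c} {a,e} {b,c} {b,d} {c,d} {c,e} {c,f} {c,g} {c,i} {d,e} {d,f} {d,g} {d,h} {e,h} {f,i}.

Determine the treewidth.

A width-2 tree decomposition is:
Bags: B1 = {c, d, e}  B2 = {a, c, e}  B3 = {d, e, h}  B4 = {c, d, g}  B5 = {c, d, f}  B6 = {b, c, d}  B7 = {c, f, i}
Tree: B1–B2, B1–B3, B1–B4, B1–B5, B1–B6, B5–B7
Each bag holds 3 vertices, so the decomposition has width 2, which upper-bounds the treewidth. On the other hand G contains the 3-clique {d, e, h}. A clique must lie in a single bag of any decomposition, so no decomposition can have width below 2. Hence tw(G) = 2 exactly.

2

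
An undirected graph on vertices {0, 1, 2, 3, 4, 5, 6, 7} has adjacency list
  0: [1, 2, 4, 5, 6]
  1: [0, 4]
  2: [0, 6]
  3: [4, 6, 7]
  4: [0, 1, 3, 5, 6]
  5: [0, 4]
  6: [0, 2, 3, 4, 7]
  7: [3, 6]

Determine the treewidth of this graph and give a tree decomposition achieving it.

Treewidth 2.
One such decomposition:
Bags: B1 = {3, 4, 6}  B2 = {0, 4, 6}  B3 = {3, 6, 7}  B4 = {0, 2, 6}  B5 = {0, 1, 4}  B6 = {0, 4, 5}
Tree: B1–B2, B1–B3, B2–B4, B2–B5, B2–B6

The largest bag has 3 vertices, giving width 2; this decomposition certifies tw(G) ≤ 2. For the lower bound, the 3 vertices {0, 2, 6} are pairwise adjacent, and any tree decomposition puts a clique entirely inside one bag — forcing width ≥ 2. Therefore the treewidth is 2.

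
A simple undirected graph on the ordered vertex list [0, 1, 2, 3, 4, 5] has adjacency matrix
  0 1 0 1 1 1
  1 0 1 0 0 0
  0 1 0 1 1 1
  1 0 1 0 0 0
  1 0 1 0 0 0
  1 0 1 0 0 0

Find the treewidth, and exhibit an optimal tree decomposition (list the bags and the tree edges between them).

Treewidth 2.
One such decomposition:
Bags: B1 = {0, 2, 4}  B2 = {0, 2, 5}  B3 = {0, 1, 2}  B4 = {0, 2, 3}
Tree: B1–B2, B2–B3, B3–B4

Every bag has size at most 3, so the width is 3 − 1 = 2 and tw(G) ≤ 2. Since 4–0–5–2–4 is a cycle in G, G is not acyclic. Forests are exactly the graphs of treewidth ≤ 1, so tw(G) ≥ 2. Hence tw(G) = 2 exactly.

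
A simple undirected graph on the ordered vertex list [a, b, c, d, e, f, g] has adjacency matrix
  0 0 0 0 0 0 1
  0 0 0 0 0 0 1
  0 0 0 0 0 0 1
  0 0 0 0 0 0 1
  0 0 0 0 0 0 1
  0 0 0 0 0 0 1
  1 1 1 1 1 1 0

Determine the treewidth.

A width-1 tree decomposition is:
Bags: B1 = {e, g}  B2 = {a, g}  B3 = {f, g}  B4 = {b, g}  B5 = {d, g}  B6 = {c, g}
Tree: B1–B2, B2–B3, B1–B4, B4–B5, B3–B6
Each bag holds 2 vertices, so the decomposition has width 1, which upper-bounds the treewidth. Any graph with an edge has treewidth ≥ 1, and G has the edge e–g. Combining the bounds, tw(G) = 1.

1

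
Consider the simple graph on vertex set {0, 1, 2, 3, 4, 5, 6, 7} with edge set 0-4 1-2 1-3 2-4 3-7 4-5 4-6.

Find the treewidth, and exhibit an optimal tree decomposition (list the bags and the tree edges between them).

The largest bag has 2 vertices, giving width 1; this decomposition certifies tw(G) ≤ 1. Since G has at least one edge (e.g. 0–4), it is not an edgeless graph, so tw(G) ≥ 1. Combining the bounds, tw(G) = 1.

Treewidth 1.
One such decomposition:
Bags: B1 = {0, 4}  B2 = {4, 6}  B3 = {2, 4}  B4 = {4, 5}  B5 = {1, 2}  B6 = {1, 3}  B7 = {3, 7}
Tree: B1–B2, B2–B3, B2–B4, B3–B5, B5–B6, B6–B7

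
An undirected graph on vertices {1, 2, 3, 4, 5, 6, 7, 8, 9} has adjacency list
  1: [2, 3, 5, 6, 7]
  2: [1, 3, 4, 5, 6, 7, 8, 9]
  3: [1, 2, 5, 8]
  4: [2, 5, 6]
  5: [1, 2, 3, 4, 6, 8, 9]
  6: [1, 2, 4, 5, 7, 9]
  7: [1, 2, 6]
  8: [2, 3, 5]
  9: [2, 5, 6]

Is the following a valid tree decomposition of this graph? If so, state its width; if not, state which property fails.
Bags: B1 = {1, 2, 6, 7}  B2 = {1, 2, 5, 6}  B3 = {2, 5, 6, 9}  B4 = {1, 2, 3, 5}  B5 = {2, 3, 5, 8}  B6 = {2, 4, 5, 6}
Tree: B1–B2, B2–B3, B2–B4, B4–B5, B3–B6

Yes; width 3.

Every vertex of G appears in some bag (union = {1, 2, 3, 4, 5, 6, 7, 8, 9}); every edge is covered by a bag; and for each vertex v the set of bags containing v is connected in the bag tree. The decomposition is therefore valid. The largest bag has 4 vertices, so the width is 3.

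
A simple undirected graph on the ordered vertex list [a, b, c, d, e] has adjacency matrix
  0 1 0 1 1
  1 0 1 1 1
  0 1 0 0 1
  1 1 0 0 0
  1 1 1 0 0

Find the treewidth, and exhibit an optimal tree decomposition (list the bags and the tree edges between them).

Treewidth 2.
Bags: B1 = {b, c, e}  B2 = {a, b, e}  B3 = {a, b, d}
Tree: B1–B2, B2–B3

Every bag has size at most 3, so the width is 3 − 1 = 2 and tw(G) ≤ 2. Conversely, {a, b, d} is a clique of size 3, and the vertices of any clique must share a bag in every tree decomposition; so some bag has ≥ 3 vertices and tw(G) ≥ 2. The upper and lower bounds meet at 2, so that is the treewidth.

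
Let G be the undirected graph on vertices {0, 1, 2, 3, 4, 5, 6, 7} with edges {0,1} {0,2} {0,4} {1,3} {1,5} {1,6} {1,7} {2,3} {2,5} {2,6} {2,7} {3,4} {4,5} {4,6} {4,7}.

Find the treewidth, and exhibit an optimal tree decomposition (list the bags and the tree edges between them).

The largest bag has 4 vertices, giving width 3; this decomposition certifies tw(G) ≤ 3. For the lower bound: the 4 vertex sets {1,6}, {2,3}, {4}, {0} are disjoint, each induces a connected subgraph, and every pair is joined by at least one edge of G. Contracting each set to a single vertex therefore yields K_{4} as a minor, and since treewidth is minor-monotone, tw(G) ≥ tw(K_{4}) = 3. Hence tw(G) = 3 exactly.

Treewidth 3.
One optimal decomposition is:
Bags: B1 = {1, 2, 4, 6}  B2 = {1, 2, 3, 4}  B3 = {0, 1, 2, 4}  B4 = {1, 2, 4, 7}  B5 = {1, 2, 4, 5}
Tree: B1–B2, B2–B3, B3–B4, B4–B5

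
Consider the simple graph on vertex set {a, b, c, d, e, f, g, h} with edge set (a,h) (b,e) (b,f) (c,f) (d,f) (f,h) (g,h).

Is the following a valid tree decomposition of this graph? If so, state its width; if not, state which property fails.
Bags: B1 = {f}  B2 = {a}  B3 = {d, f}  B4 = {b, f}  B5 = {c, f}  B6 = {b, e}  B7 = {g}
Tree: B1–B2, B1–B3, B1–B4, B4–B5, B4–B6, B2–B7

A tree decomposition must satisfy three properties: every vertex lies in some bag; for every edge, both endpoints lie together in some bag; and for every vertex, the bags containing it form a connected subtree. Here vertex h appears in no bag, so the decomposition is invalid.

No — vertex h appears in no bag.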